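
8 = 8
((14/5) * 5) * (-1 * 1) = -14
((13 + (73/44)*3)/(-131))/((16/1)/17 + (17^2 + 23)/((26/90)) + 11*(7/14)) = -1921/15208314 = -0.00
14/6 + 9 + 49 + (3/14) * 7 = 371/6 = 61.83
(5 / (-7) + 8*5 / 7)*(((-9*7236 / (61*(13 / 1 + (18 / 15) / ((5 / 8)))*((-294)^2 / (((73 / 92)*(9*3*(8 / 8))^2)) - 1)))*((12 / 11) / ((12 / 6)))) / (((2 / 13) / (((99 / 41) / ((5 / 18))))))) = -12164620717080 / 163748130563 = -74.29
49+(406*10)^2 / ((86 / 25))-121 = 4791672.19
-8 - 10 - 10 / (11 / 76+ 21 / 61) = -87166 / 2267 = -38.45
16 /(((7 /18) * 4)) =72 /7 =10.29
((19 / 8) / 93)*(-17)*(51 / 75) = -5491 / 18600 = -0.30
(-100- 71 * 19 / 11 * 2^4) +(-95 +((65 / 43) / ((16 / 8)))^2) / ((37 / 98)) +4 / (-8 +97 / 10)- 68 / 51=-177411725867 / 76759386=-2311.27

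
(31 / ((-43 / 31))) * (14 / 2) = -6727 / 43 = -156.44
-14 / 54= -0.26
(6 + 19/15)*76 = 552.27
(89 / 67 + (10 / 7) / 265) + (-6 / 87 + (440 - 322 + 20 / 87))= 258414271 / 2162559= 119.49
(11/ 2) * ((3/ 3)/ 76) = 11/ 152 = 0.07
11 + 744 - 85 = 670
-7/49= -1/7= -0.14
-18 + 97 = 79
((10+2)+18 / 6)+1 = 16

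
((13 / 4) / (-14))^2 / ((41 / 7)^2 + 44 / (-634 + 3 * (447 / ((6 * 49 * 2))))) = 20925073 / 13293683264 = 0.00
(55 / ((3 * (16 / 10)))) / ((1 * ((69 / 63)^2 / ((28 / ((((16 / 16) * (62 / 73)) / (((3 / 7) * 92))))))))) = 8853075 / 713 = 12416.65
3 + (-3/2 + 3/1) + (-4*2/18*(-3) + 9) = 89/6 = 14.83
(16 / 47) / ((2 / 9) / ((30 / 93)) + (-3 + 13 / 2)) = 1440 / 17719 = 0.08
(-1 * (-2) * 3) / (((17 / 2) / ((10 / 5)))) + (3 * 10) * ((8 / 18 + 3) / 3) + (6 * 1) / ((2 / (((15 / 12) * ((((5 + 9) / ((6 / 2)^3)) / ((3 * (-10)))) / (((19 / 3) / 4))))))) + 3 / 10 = 349957 / 9690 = 36.12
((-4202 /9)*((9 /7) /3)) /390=-2101 /4095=-0.51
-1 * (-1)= 1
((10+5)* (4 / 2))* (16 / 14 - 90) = -18660 / 7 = -2665.71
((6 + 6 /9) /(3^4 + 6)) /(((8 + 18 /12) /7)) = 280 /4959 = 0.06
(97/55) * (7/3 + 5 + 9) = 4753/165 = 28.81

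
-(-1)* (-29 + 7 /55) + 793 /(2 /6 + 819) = -3772459 /135190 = -27.90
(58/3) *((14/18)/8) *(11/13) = 2233/1404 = 1.59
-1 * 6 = -6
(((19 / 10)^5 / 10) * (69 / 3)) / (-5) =-11.39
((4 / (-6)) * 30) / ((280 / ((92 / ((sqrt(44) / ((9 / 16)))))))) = -207 * sqrt(11) / 1232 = -0.56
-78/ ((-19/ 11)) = 858/ 19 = 45.16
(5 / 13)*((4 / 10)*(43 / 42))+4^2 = 4411 / 273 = 16.16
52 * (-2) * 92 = -9568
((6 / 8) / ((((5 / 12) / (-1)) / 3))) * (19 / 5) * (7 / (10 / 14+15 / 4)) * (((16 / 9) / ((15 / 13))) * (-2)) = 1549184 / 15625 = 99.15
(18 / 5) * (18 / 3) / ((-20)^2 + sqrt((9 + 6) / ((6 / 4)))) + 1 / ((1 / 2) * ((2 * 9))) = 7925 / 47997 - 18 * sqrt(10) / 133325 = 0.16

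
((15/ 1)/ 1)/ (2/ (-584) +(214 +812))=4380/ 299591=0.01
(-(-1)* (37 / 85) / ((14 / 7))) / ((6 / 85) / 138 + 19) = 0.01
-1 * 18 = -18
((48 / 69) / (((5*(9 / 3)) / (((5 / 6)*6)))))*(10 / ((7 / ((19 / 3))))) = 3040 / 1449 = 2.10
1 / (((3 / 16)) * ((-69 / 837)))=-1488 / 23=-64.70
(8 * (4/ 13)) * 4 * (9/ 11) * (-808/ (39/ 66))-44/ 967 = -1800205580/ 163423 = -11015.62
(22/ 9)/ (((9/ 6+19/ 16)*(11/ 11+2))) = 352/ 1161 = 0.30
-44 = -44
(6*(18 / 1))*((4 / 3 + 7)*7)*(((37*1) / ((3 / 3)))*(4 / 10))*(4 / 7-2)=-133200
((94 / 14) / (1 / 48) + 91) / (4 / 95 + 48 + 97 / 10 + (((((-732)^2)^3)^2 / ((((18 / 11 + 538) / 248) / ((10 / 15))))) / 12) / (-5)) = -29132510 / 8518604346304768761166243412075209887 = -0.00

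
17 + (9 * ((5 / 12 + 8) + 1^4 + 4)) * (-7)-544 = -1372.25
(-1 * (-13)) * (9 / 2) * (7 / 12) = 273 / 8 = 34.12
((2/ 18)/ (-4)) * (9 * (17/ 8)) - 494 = -15825/ 32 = -494.53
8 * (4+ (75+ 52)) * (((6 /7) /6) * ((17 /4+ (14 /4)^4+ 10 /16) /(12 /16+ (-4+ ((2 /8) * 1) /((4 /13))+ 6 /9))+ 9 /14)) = -54156972 /4165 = -13002.87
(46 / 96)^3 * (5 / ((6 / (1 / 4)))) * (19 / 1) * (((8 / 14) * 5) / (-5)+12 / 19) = 60835 / 2322432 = 0.03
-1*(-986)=986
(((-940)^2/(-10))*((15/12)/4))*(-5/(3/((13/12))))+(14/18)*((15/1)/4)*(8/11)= 39487555/792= 49858.02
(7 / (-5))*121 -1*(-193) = 118 / 5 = 23.60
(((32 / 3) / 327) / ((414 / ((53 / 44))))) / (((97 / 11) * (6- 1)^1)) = 212 / 98487495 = 0.00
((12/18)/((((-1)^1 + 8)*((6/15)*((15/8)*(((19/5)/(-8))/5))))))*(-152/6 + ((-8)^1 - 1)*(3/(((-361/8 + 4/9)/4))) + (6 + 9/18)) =253492000/11552247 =21.94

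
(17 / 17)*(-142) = -142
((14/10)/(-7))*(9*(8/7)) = -2.06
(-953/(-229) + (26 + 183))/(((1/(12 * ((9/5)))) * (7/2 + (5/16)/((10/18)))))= 84350592/74425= 1133.36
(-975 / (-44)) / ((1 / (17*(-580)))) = -2403375 / 11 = -218488.64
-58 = -58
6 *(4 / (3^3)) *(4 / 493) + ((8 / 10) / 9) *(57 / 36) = 9847 / 66555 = 0.15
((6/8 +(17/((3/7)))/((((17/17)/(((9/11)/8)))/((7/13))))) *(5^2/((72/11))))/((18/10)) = 46625/7488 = 6.23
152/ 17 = 8.94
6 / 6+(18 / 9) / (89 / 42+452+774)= 51665 / 51581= 1.00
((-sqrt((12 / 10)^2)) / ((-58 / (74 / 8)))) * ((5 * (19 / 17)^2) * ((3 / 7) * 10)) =5.12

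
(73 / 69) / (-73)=-0.01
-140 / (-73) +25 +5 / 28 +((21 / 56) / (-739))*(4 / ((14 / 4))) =40928639 / 1510516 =27.10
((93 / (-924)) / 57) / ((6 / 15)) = -155 / 35112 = -0.00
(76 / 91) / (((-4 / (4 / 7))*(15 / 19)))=-1444 / 9555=-0.15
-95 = -95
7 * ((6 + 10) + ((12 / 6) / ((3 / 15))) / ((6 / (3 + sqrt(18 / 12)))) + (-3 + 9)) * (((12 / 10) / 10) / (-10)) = -567 / 250 - 7 * sqrt(6) / 100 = -2.44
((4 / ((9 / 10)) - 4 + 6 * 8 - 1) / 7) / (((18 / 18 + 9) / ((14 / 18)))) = 0.53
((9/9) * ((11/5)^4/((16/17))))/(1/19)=4729043/10000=472.90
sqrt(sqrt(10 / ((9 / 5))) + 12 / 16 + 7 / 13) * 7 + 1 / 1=1 + 7 * sqrt(7839 + 10140 * sqrt(2)) / 78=14.37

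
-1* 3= -3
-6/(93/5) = -10/31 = -0.32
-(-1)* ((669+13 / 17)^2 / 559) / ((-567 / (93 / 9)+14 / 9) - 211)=-9042459471 / 2978354236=-3.04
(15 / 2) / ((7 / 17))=255 / 14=18.21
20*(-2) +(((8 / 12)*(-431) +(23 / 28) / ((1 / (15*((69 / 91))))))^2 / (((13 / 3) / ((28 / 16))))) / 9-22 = 4434724668865 / 1302170688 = 3405.64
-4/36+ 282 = 2537/9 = 281.89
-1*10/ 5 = -2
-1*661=-661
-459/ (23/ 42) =-838.17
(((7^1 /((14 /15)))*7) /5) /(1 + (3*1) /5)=105 /16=6.56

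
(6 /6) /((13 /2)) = 2 /13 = 0.15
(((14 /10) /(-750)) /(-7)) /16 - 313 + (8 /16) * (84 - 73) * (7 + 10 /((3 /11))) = -4369999 /60000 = -72.83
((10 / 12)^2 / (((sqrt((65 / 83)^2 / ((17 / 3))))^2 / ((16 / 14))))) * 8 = 58.66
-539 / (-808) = 539 / 808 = 0.67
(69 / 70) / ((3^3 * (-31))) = -23 / 19530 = -0.00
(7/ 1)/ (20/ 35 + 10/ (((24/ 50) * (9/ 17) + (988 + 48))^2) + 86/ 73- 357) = -346896040760864/ 17604997852017781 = -0.02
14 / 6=7 / 3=2.33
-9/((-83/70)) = 630/83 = 7.59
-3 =-3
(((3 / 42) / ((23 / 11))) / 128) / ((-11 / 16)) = -1 / 2576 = -0.00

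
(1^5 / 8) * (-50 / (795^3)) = -1 / 80393580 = -0.00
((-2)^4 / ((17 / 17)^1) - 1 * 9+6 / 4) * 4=34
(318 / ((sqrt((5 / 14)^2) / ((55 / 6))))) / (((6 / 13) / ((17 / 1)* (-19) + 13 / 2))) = -11194183 / 2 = -5597091.50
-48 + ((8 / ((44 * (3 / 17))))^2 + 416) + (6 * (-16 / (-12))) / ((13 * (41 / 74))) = 214861652 / 580437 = 370.17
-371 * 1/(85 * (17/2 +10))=-742/3145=-0.24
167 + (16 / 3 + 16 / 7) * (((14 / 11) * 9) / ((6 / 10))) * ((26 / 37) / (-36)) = 601321 / 3663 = 164.16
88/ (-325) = -88/ 325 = -0.27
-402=-402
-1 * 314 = -314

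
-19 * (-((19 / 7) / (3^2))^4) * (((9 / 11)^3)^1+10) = 1.66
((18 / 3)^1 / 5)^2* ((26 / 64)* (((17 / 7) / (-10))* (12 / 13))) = -0.13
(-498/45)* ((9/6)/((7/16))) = -1328/35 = -37.94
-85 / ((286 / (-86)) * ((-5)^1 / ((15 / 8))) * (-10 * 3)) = 731 / 2288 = 0.32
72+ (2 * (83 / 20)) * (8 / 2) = 105.20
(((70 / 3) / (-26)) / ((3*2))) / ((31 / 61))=-2135 / 7254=-0.29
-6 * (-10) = 60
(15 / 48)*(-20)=-25 / 4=-6.25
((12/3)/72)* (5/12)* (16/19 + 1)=0.04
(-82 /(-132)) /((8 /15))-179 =-31299 /176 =-177.84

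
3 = 3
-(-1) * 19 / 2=19 / 2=9.50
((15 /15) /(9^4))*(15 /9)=5 /19683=0.00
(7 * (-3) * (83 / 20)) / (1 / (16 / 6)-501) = 1162 / 6675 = 0.17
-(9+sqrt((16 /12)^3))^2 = -2251 /27 - 16 * sqrt(3) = -111.08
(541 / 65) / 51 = 541 / 3315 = 0.16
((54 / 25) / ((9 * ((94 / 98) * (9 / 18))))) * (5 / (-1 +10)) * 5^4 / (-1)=-24500 / 141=-173.76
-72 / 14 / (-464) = 0.01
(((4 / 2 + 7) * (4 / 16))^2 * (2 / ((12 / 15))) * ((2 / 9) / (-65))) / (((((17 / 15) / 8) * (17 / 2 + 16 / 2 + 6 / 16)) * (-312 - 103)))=4 / 91715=0.00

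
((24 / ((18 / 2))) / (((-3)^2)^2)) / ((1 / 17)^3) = 39304 / 243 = 161.74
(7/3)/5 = 7/15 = 0.47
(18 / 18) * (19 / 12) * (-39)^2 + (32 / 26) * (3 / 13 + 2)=1629833 / 676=2411.00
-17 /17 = -1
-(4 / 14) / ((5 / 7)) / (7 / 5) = -2 / 7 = -0.29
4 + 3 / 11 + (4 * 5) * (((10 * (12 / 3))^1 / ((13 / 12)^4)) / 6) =101.08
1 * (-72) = -72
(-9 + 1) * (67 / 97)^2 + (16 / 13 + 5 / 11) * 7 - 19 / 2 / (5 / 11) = -173831113 / 13454870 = -12.92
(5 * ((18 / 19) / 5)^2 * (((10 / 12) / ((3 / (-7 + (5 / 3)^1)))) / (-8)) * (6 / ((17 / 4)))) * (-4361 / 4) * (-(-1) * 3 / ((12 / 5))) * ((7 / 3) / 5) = -183162 / 6137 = -29.85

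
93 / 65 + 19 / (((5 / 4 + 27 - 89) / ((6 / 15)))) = 20623 / 15795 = 1.31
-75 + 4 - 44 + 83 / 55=-6242 / 55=-113.49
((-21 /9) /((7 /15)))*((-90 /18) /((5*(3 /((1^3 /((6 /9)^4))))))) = 135 /16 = 8.44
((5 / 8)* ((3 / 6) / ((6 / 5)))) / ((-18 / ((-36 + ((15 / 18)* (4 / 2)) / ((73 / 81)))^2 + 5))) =-78021175 / 4604256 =-16.95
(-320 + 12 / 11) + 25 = -3233 / 11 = -293.91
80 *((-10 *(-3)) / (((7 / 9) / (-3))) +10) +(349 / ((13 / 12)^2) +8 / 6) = -28954292 / 3549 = -8158.44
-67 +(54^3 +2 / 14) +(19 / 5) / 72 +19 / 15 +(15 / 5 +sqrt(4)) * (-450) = 78194825 / 504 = 155148.46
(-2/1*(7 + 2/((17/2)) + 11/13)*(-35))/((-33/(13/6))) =-62510/1683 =-37.14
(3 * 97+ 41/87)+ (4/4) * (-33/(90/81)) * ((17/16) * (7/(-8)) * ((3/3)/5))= 165366041/556800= 296.99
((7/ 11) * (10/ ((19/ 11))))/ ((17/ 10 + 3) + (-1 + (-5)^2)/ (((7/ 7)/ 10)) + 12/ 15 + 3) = 20/ 1349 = 0.01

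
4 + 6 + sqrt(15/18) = sqrt(30)/6 + 10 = 10.91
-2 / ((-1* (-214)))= -1 / 107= -0.01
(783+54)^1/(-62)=-27/2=-13.50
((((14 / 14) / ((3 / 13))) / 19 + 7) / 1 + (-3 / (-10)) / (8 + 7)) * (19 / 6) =20657 / 900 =22.95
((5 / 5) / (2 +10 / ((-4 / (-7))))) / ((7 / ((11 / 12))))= 11 / 1638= 0.01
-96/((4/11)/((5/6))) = -220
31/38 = 0.82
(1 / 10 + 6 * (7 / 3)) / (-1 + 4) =47 / 10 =4.70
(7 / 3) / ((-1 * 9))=-7 / 27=-0.26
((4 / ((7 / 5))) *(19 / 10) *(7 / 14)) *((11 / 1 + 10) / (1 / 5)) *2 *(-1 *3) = -1710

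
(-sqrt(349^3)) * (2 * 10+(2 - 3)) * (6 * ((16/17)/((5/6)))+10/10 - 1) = -3819456 * sqrt(349)/85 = -839450.90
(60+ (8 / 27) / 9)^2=212809744 / 59049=3603.95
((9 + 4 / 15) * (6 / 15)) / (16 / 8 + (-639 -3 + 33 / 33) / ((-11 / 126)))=1529 / 3029550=0.00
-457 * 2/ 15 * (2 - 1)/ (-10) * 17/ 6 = 7769/ 450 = 17.26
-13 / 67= -0.19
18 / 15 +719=720.20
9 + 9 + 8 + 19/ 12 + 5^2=631/ 12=52.58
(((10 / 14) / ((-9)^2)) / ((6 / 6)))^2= 25 / 321489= 0.00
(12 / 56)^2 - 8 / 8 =-187 / 196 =-0.95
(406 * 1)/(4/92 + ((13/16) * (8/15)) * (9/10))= 933800/997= 936.61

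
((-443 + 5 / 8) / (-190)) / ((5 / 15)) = 10617 / 1520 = 6.98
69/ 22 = 3.14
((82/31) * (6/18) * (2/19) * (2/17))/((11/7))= 2296/330429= 0.01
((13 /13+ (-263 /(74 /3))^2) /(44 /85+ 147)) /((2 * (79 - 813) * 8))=-53379745 /806384895616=-0.00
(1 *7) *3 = 21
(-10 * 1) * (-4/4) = 10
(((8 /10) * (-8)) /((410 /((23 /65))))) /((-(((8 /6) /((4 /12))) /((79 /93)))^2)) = 143543 /576239625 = 0.00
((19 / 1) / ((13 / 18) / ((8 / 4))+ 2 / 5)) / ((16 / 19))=16245 / 548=29.64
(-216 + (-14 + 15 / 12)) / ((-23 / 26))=11895 / 46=258.59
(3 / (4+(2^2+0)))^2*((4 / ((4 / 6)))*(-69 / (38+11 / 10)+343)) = 156627 / 544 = 287.92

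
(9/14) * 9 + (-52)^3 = -1968431/14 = -140602.21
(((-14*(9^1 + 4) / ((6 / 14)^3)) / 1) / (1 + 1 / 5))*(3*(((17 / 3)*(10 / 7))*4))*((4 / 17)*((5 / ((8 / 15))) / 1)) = -11147500 / 27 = -412870.37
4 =4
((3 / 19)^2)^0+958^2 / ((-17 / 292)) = -267987071 / 17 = -15763945.35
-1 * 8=-8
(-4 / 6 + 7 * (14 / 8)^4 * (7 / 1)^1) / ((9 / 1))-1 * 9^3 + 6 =-4644941 / 6912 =-672.01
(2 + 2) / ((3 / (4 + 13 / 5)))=44 / 5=8.80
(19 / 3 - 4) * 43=301 / 3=100.33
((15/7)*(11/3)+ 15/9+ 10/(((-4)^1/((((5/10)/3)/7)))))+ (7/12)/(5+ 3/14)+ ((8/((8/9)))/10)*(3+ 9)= 624733/30660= 20.38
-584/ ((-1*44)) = 146/ 11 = 13.27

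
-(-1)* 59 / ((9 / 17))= 1003 / 9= 111.44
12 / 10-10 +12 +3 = 31 / 5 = 6.20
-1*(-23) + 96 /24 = 27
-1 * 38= -38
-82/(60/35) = -287/6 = -47.83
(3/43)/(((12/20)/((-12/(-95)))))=12/817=0.01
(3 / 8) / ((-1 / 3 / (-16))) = 18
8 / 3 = 2.67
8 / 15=0.53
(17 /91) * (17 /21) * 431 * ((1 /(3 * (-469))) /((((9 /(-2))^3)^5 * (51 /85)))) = 0.00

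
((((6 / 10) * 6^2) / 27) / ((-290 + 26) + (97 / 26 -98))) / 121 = -104 / 5635575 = -0.00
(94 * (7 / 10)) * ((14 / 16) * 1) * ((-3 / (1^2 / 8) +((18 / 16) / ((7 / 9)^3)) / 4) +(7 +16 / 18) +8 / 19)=-1331353819 / 1532160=-868.94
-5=-5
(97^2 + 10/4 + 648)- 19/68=684027/68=10059.22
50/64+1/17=457/544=0.84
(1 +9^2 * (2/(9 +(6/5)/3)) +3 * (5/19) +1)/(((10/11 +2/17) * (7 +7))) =1.39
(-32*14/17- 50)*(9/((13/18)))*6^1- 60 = -1274916/221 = -5768.85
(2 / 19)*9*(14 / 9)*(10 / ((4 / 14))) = 980 / 19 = 51.58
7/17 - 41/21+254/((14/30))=27680/51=542.75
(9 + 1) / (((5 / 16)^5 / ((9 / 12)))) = 1572864 / 625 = 2516.58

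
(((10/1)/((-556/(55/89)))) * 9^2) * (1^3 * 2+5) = -155925/24742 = -6.30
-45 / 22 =-2.05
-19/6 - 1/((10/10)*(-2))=-2.67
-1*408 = -408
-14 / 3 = -4.67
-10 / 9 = -1.11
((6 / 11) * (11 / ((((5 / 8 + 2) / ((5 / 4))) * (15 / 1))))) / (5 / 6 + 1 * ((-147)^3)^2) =8 / 423792531520253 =0.00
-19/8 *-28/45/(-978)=-133/88020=-0.00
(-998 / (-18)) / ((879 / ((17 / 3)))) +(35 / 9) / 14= 30151 / 47466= 0.64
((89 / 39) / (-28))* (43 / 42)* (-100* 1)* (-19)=-1817825 / 11466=-158.54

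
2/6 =1/3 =0.33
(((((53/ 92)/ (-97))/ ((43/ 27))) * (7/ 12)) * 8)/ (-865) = 3339/ 165964090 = 0.00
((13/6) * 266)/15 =1729/45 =38.42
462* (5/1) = 2310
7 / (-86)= -7 / 86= -0.08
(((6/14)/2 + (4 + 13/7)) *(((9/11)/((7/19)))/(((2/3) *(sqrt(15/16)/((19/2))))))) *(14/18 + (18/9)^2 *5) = 104329 *sqrt(15)/98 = 4123.11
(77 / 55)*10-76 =-62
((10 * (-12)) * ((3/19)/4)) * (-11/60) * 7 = 231/38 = 6.08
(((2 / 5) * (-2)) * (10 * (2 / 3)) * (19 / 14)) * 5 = -760 / 21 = -36.19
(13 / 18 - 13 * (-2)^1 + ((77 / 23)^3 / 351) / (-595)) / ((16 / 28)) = 135802334969 / 2904019560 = 46.76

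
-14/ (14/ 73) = -73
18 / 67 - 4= -250 / 67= -3.73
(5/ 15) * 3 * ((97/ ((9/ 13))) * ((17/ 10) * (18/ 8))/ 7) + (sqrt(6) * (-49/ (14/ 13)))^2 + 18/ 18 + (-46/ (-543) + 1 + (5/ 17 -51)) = 32177817407/ 2584680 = 12449.44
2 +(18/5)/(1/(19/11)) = 452/55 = 8.22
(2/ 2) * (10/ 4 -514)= -1023/ 2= -511.50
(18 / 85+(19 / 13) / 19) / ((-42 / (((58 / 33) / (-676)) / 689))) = 0.00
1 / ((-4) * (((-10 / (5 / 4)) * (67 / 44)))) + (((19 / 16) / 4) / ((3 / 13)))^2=4138291 / 2469888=1.68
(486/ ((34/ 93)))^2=510714801/ 289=1767179.24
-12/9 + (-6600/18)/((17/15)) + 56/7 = -16160/51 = -316.86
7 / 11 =0.64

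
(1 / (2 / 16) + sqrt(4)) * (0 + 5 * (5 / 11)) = 22.73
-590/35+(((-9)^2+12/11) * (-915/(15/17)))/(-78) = 2151211/2002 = 1074.53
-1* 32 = -32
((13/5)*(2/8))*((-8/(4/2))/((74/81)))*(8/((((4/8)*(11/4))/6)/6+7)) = -1213056/374995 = -3.23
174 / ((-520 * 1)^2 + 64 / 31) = 2697 / 4191232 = 0.00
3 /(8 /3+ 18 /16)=72 /91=0.79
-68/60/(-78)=17/1170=0.01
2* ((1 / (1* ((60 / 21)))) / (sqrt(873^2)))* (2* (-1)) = -7 / 4365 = -0.00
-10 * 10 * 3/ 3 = -100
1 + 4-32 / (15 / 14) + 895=13052 / 15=870.13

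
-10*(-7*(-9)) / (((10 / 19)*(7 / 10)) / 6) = -10260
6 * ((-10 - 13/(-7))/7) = -342/49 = -6.98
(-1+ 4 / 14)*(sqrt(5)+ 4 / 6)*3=-15*sqrt(5) / 7 - 10 / 7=-6.22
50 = 50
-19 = -19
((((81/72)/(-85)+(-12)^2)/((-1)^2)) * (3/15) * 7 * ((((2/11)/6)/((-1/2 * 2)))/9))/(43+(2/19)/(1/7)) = -131537/8476200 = -0.02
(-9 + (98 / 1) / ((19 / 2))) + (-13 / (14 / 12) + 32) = 2949 / 133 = 22.17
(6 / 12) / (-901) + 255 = 459509 / 1802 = 255.00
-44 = -44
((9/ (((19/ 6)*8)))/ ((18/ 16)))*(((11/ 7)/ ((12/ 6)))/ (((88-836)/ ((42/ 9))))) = -1/ 646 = -0.00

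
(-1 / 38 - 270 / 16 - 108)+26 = -15033 / 152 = -98.90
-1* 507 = -507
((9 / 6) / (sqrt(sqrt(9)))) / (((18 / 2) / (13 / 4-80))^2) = 94249 * sqrt(3) / 2592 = 62.98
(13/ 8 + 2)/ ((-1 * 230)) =-29/ 1840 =-0.02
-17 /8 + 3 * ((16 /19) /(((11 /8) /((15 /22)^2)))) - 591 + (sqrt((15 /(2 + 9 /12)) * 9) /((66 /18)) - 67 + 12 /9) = -656.03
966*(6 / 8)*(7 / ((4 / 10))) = 50715 / 4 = 12678.75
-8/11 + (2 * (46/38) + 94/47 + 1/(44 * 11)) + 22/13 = 644143/119548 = 5.39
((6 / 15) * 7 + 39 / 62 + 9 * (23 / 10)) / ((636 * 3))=187 / 14787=0.01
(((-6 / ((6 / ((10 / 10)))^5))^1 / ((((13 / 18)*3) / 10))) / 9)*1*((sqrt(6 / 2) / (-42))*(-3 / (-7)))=5*sqrt(3) / 1238328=0.00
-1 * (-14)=14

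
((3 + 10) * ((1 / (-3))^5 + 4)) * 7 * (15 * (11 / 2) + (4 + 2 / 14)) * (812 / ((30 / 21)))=21757924279 / 1215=17907756.61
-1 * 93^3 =-804357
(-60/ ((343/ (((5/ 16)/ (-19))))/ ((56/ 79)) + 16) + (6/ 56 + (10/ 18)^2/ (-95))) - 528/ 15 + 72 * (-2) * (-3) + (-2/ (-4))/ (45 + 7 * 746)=396.91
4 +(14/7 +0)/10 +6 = 51/5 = 10.20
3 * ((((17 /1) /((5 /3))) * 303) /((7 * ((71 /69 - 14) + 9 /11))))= -35186481 /322840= -108.99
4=4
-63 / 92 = -0.68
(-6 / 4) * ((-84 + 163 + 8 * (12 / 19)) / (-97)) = 4791 / 3686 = 1.30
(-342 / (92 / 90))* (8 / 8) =-7695 / 23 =-334.57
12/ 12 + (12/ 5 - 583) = -2898/ 5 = -579.60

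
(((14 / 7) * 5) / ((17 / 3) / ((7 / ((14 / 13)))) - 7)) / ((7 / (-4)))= 1560 / 1673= 0.93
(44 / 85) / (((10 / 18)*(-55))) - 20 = -42536 / 2125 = -20.02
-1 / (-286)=0.00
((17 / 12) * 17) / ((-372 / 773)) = -223397 / 4464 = -50.04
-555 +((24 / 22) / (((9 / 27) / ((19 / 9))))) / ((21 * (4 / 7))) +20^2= -5096 / 33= -154.42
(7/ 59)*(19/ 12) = 133/ 708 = 0.19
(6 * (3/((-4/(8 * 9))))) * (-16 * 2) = 10368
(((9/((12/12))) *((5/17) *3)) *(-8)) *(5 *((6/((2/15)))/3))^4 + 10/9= -307546874830/153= -2010110293.01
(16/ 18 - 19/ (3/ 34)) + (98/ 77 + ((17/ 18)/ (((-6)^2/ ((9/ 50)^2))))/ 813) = -114383679439/ 536580000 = -213.17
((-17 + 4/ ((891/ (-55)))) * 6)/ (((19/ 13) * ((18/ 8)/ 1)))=-145288/ 4617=-31.47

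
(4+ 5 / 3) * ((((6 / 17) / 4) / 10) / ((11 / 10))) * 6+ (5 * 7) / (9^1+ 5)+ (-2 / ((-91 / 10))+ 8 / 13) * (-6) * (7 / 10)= -0.73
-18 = -18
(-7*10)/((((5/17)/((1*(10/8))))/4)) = -1190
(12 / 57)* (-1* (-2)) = 0.42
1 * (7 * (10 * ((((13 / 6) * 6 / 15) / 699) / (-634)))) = -91 / 664749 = -0.00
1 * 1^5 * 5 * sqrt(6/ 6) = 5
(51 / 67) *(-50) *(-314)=800700 / 67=11950.75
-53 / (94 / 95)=-5035 / 94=-53.56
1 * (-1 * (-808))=808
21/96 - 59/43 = -1587/1376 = -1.15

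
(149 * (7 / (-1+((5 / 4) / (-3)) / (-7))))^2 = 7675862544 / 6241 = 1229909.08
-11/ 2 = -5.50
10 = 10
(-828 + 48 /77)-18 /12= -127647 /154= -828.88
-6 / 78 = -1 / 13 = -0.08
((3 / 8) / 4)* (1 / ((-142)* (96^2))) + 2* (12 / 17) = 335020015 / 237305856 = 1.41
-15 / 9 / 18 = -5 / 54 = -0.09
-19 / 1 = -19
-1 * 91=-91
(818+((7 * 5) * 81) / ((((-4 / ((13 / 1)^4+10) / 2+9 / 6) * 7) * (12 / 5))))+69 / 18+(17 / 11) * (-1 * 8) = 2607711175 / 2828397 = 921.97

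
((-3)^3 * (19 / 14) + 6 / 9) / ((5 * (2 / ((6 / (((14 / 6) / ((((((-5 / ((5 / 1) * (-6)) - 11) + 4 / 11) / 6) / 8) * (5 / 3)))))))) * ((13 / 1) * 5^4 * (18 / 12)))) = 1044101 / 3783780000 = 0.00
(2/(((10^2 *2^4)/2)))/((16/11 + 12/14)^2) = 5929/12673600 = 0.00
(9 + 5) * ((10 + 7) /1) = 238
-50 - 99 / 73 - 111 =-11852 / 73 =-162.36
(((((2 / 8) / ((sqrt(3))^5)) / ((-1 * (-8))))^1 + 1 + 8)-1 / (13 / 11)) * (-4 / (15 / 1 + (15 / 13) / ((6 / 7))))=-848 / 425-13 * sqrt(3) / 45900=-2.00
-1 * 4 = -4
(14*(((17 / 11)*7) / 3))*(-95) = -158270 / 33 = -4796.06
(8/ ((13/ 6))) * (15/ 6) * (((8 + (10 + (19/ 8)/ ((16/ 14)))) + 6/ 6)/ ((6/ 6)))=20235/ 104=194.57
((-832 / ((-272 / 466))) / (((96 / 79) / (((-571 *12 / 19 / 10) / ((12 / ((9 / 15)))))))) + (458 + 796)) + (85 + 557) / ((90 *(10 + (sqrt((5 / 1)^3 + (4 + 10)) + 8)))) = -2056531229 / 2390200 - 107 *sqrt(139) / 2775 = -860.86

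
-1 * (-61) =61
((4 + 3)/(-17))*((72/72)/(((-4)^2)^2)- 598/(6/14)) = 7501291/13056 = 574.55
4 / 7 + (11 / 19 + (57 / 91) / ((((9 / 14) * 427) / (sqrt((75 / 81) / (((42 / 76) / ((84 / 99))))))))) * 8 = 3040 * sqrt(1254) / 4945941 + 692 / 133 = 5.22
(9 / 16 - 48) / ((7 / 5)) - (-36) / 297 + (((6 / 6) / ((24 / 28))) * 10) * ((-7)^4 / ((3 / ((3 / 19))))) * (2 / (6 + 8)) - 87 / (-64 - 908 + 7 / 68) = 821188416607 / 4641033936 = 176.94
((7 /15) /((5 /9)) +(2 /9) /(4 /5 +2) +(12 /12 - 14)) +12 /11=-190397 /17325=-10.99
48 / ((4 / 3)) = 36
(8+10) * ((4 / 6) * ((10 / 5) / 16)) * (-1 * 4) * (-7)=42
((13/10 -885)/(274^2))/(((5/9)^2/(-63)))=2.40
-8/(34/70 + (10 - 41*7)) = 0.03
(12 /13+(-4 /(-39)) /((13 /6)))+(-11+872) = 861.97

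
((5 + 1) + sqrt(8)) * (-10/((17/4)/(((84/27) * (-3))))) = 2240 * sqrt(2)/51 + 2240/17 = 193.88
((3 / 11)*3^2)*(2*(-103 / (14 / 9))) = -25029 / 77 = -325.05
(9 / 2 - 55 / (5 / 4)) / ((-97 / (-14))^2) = -7742 / 9409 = -0.82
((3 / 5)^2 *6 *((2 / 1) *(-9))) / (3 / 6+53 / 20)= -432 / 35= -12.34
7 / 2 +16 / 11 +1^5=131 / 22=5.95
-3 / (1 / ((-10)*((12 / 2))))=180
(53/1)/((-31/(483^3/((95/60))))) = -71663581332/589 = -121669917.37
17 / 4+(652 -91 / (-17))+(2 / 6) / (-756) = 12754373 / 19278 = 661.60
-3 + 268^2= 71821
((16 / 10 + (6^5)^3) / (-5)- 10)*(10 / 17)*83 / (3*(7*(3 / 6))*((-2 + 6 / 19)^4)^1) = -4238185935564364289 / 77987840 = -54344189242.38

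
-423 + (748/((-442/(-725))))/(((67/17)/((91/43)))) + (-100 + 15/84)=10970441/80668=135.99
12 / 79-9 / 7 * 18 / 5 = -12378 / 2765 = -4.48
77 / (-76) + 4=227 / 76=2.99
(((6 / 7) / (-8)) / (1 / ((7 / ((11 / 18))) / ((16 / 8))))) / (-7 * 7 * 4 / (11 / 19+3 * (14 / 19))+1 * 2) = 53 / 5896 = 0.01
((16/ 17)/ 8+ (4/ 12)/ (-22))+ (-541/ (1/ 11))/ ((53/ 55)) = -367230115/ 59466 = -6175.46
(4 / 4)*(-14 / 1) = -14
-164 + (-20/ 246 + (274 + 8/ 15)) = 67928/ 615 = 110.45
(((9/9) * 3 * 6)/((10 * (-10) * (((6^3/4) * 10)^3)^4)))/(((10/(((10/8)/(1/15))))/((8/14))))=-1/3187787691285599109120000000000000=-0.00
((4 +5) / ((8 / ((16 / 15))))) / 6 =1 / 5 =0.20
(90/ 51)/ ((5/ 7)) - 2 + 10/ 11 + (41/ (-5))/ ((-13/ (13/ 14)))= 25727/ 13090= 1.97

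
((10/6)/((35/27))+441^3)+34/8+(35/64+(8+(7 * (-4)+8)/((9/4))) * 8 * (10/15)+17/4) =85766126.59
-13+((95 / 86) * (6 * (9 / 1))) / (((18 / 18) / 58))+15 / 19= 2816654 / 817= 3447.56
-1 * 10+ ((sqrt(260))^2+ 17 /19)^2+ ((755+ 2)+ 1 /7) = 173890973 /2527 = 68813.21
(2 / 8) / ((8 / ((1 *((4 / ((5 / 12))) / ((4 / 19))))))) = 57 / 40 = 1.42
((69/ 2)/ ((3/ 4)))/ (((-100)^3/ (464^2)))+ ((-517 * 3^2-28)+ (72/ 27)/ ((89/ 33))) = -6521912841/ 1390625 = -4689.91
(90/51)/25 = 6/85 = 0.07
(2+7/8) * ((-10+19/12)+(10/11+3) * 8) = 69391/1056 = 65.71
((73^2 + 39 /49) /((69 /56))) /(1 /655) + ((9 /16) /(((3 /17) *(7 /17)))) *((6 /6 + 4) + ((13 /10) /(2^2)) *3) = 125120067671 /44160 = 2833334.87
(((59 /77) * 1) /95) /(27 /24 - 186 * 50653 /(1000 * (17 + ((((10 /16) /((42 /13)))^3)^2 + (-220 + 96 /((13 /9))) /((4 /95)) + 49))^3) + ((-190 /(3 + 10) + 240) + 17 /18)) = 414810680028210724980639600358702193210763982241726909928806437800 /11697847132563140120785728988312721191646122062339073831901423208220201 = 0.00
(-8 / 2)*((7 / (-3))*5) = 140 / 3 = 46.67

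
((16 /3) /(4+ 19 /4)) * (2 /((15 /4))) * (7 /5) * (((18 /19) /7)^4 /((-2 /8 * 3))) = -7962624 /39112590125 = -0.00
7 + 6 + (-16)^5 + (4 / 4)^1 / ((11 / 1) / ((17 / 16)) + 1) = -202372642 / 193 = -1048562.91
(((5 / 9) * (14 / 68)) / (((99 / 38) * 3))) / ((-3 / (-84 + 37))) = 31255 / 136323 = 0.23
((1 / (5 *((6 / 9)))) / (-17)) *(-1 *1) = 3 / 170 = 0.02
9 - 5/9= 76/9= 8.44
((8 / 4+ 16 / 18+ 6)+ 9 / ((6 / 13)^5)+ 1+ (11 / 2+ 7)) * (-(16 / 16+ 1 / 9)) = -1953185 / 3888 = -502.36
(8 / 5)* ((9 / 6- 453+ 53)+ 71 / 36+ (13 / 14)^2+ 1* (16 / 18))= -1392772 / 2205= -631.64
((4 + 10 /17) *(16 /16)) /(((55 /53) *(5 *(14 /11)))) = 2067 /2975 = 0.69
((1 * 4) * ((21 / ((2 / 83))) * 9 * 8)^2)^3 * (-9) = -35157809667535310972881700388864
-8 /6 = -4 /3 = -1.33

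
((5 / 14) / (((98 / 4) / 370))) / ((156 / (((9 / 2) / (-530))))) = -555 / 1890616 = -0.00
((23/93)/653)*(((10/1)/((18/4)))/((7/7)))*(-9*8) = -3680/60729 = -0.06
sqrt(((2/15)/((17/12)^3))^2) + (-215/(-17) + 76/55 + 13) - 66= -2103582/54043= -38.92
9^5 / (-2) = -59049 / 2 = -29524.50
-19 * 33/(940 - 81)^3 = -627/633839779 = -0.00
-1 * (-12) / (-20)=-3 / 5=-0.60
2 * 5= 10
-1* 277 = -277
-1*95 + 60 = -35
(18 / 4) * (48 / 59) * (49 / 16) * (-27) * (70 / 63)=-19845 / 59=-336.36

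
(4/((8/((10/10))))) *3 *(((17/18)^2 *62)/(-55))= -8959/5940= -1.51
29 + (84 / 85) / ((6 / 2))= 2493 / 85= 29.33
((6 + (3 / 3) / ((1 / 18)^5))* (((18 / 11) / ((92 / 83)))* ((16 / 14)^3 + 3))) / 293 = 47285644563 / 1105489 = 42773.51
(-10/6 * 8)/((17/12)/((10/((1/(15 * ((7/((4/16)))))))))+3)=-672000/151217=-4.44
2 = 2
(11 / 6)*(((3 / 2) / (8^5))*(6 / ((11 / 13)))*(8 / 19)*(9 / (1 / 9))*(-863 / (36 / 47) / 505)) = -14236911 / 314408960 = -0.05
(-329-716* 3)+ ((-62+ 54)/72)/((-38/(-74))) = -423604/171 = -2477.22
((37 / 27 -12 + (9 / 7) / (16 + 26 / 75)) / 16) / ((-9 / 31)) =75789079 / 33366816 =2.27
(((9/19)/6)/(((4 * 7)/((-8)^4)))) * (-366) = -4226.89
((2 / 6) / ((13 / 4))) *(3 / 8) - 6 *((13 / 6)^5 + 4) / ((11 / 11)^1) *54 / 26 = -402373 / 624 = -644.83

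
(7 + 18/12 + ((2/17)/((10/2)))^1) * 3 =4347/170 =25.57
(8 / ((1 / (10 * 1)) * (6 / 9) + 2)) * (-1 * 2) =-240 / 31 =-7.74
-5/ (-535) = 1/ 107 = 0.01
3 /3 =1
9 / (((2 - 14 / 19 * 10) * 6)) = -19 / 68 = -0.28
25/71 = 0.35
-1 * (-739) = 739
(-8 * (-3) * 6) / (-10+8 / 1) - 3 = -75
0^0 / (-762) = -1 / 762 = -0.00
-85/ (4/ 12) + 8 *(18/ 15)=-1227/ 5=-245.40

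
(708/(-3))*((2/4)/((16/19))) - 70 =-1681/8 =-210.12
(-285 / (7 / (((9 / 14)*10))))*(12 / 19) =-8100 / 49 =-165.31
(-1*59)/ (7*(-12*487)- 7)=59/ 40915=0.00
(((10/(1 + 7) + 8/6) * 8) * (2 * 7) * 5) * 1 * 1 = 4340/3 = 1446.67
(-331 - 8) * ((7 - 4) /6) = -339 /2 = -169.50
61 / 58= 1.05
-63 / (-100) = 63 / 100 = 0.63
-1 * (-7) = 7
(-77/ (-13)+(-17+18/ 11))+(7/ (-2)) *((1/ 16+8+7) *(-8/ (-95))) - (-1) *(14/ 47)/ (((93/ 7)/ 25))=-3163654411/ 237520140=-13.32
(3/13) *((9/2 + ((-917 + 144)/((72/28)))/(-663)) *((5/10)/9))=29557/465426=0.06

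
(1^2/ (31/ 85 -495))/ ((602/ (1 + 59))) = -1275/ 6327622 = -0.00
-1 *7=-7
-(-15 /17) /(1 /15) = 13.24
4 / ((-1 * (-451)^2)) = -4 / 203401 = -0.00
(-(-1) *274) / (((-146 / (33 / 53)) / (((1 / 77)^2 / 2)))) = -411 / 4170782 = -0.00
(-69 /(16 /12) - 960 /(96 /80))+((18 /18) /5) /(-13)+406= -115899 /260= -445.77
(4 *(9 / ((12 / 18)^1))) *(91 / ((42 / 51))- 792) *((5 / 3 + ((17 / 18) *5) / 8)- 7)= 2792787 / 16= 174549.19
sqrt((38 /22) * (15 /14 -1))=sqrt(2926) /154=0.35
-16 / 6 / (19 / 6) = -16 / 19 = -0.84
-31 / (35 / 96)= -2976 / 35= -85.03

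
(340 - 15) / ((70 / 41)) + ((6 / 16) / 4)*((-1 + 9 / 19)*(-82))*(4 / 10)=191.98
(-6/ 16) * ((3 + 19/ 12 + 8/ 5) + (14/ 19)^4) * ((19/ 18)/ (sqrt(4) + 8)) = -50654051/ 197539200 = -0.26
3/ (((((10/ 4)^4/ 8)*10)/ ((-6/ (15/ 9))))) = -3456/ 15625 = -0.22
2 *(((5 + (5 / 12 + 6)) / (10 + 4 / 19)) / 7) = 2603 / 8148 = 0.32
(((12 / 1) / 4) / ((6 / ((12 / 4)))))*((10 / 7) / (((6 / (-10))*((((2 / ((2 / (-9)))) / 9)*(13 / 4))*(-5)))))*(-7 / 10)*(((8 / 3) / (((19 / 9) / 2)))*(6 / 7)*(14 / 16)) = 0.29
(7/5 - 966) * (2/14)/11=-689/55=-12.53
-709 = -709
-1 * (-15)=15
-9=-9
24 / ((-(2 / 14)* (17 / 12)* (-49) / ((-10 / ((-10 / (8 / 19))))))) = 2304 / 2261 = 1.02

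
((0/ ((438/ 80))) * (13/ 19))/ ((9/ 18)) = 0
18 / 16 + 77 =625 / 8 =78.12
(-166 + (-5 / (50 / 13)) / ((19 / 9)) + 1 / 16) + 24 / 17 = -4267257 / 25840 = -165.14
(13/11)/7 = 13/77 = 0.17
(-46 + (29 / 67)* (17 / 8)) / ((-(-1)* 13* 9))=-24163 / 62712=-0.39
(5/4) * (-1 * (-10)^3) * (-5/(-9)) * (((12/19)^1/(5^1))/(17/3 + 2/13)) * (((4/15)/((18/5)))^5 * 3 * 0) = 0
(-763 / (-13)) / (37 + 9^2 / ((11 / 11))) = 763 / 1534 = 0.50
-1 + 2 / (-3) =-5 / 3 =-1.67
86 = 86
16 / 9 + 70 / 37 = 1222 / 333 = 3.67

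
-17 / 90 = -0.19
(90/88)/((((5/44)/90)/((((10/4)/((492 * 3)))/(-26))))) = -225/4264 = -0.05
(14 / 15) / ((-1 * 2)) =-7 / 15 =-0.47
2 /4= 0.50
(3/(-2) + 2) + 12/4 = 7/2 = 3.50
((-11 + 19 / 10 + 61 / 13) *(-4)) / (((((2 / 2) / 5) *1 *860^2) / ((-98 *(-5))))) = 28077 / 480740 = 0.06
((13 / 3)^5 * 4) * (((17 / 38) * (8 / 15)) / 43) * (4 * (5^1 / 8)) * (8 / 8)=50495848 / 595593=84.78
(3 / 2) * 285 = 855 / 2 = 427.50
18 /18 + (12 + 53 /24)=15.21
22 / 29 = 0.76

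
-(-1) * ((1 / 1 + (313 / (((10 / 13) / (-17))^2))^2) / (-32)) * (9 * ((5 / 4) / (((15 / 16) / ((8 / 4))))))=-701098478418867 / 40000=-17527461960.47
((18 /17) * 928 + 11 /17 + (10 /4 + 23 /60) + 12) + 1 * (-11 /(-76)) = 4836586 /4845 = 998.26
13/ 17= 0.76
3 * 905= 2715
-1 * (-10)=10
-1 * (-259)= 259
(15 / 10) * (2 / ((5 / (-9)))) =-5.40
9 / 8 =1.12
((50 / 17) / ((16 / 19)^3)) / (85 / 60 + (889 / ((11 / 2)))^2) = 12449085 / 66041539072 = 0.00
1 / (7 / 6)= 6 / 7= 0.86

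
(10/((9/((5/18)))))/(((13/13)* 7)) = 25/567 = 0.04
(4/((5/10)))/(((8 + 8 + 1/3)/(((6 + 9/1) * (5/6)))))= 300/49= 6.12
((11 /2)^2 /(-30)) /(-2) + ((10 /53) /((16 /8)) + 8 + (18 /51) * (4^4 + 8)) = 22007821 /216240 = 101.77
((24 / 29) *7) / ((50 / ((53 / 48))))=371 / 2900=0.13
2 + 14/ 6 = 13/ 3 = 4.33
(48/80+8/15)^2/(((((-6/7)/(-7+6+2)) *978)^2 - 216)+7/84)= 56644/30980559675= 0.00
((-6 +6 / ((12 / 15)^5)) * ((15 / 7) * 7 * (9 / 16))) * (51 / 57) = 14465385 / 155648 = 92.94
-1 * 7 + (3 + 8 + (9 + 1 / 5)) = 66 / 5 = 13.20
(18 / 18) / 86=1 / 86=0.01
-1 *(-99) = 99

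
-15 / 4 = -3.75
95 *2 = 190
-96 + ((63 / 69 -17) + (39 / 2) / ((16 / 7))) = -76217 / 736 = -103.56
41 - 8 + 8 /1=41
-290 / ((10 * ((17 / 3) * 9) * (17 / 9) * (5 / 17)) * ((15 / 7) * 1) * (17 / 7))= -1421 / 7225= -0.20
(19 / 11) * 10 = 190 / 11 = 17.27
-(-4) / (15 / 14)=56 / 15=3.73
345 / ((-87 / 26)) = -103.10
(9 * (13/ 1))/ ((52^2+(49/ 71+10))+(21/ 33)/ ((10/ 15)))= 182754/ 4241837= 0.04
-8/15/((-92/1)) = 2/345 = 0.01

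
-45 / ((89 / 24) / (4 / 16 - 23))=24570 / 89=276.07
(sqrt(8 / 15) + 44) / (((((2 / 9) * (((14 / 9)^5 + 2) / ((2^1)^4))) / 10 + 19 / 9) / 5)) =14171760 * sqrt(30) / 45205201 + 4676680800 / 45205201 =105.17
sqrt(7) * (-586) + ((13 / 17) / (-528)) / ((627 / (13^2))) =-586 * sqrt(7) - 2197 / 5627952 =-1550.41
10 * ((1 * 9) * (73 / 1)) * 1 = 6570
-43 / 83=-0.52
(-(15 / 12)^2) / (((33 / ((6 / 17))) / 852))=-5325 / 374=-14.24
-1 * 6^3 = -216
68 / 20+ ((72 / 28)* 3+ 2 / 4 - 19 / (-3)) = 3769 / 210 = 17.95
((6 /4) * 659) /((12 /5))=3295 /8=411.88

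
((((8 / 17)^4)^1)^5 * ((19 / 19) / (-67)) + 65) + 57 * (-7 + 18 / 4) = -42207043160340883654354320337 / 544607008490774718001814534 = -77.50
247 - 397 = -150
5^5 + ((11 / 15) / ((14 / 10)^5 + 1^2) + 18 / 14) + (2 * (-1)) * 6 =118509175 / 38052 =3114.40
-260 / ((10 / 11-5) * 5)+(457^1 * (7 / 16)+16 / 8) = 154547 / 720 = 214.65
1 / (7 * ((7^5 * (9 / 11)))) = 11 / 1058841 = 0.00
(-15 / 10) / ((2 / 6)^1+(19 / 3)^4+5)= -0.00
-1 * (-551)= 551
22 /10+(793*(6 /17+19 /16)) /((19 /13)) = 21654203 /25840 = 838.01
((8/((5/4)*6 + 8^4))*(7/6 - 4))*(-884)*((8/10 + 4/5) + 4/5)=480896/41035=11.72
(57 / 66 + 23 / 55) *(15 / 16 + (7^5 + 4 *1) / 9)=12648217 / 5280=2395.50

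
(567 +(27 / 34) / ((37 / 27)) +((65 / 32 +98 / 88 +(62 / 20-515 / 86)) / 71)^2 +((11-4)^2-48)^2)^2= 106620712506529563338101196123374521001 / 329806476188643610890574888960000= 323282.65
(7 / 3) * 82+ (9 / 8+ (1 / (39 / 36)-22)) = 53471 / 312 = 171.38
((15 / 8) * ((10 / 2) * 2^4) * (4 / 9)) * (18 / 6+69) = 4800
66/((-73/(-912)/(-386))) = -23234112/73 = -318275.51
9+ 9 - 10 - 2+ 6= 12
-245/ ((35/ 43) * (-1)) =301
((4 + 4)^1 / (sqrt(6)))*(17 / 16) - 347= -347 + 17*sqrt(6) / 12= -343.53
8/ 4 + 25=27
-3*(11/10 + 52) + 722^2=5211247/10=521124.70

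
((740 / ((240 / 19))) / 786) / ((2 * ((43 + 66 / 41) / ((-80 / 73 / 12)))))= -144115 / 1888998516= -0.00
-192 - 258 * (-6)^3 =55536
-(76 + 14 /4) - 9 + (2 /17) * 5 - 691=-26483 /34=-778.91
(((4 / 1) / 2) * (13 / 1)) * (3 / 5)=78 / 5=15.60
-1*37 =-37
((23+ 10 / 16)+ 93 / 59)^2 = 141491025 / 222784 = 635.10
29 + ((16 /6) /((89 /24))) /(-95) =245131 /8455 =28.99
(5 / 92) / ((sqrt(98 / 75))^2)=375 / 9016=0.04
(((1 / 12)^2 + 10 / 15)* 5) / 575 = 97 / 16560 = 0.01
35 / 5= 7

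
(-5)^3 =-125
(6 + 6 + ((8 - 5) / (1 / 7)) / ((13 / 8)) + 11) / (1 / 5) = 2335 / 13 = 179.62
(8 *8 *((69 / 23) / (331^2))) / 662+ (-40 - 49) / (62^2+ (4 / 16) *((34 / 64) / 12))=-4956961495968 / 214121277805091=-0.02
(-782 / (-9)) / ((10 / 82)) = 32062 / 45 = 712.49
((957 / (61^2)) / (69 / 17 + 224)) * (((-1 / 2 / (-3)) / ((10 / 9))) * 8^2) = 780912 / 72131585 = 0.01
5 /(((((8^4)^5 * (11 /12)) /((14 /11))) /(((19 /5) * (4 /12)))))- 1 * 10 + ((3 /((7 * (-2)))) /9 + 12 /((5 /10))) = 13.98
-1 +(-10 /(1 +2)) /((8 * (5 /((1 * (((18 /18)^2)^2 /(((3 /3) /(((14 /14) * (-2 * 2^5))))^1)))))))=13 /3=4.33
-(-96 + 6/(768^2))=9437183/98304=96.00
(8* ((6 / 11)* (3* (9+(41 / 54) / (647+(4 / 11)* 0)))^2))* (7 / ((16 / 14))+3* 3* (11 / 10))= 63394616222249 / 1243268730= 50990.28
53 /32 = 1.66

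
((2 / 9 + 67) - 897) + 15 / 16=-119353 / 144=-828.84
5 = 5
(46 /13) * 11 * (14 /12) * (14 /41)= 24794 /1599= 15.51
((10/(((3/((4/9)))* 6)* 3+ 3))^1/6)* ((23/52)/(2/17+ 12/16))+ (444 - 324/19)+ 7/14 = 9306559187/21772062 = 427.45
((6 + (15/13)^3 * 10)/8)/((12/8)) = 3911/2197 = 1.78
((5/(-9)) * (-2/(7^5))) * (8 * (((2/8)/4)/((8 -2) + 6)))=5/1815156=0.00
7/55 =0.13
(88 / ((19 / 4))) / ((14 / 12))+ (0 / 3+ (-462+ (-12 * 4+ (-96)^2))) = 1160010 / 133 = 8721.88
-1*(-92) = 92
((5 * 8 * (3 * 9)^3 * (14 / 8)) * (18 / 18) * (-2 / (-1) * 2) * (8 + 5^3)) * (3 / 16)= 274873095 / 2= 137436547.50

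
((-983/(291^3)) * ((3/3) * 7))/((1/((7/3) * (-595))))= 28659365/73926513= 0.39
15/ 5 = 3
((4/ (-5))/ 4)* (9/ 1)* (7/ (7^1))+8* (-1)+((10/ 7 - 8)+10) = -223/ 35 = -6.37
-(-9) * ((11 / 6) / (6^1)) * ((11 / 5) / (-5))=-121 / 100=-1.21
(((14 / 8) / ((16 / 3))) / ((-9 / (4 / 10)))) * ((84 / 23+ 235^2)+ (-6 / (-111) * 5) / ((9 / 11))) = -2960991439 / 3676320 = -805.42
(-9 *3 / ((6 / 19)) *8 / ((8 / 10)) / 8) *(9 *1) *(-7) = 53865 / 8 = 6733.12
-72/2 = -36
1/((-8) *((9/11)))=-11/72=-0.15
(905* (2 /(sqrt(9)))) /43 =1810 /129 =14.03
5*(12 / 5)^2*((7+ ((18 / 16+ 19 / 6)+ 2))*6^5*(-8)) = -119066112 / 5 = -23813222.40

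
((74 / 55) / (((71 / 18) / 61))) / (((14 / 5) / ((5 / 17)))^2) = 2539125 / 11059741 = 0.23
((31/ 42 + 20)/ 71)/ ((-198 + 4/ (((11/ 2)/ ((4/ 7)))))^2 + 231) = 56749/ 7629836790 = 0.00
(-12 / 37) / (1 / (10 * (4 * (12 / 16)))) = -360 / 37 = -9.73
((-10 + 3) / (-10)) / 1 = 7 / 10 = 0.70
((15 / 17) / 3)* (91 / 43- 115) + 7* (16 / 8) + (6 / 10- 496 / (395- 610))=-277 / 17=-16.29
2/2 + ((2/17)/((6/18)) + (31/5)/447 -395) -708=-41856553/37995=-1101.63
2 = 2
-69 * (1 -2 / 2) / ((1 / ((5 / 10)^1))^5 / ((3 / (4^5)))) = 0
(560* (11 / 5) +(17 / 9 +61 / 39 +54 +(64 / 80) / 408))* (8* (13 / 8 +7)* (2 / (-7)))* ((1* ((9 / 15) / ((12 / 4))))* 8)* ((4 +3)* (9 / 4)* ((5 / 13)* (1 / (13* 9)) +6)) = -10772515608734 / 2801175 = -3845713.18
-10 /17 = -0.59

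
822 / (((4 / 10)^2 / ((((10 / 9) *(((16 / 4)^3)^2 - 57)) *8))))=553343000 / 3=184447666.67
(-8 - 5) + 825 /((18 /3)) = 249 /2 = 124.50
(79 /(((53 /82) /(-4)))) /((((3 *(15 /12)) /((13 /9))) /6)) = -2694848 /2385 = -1129.92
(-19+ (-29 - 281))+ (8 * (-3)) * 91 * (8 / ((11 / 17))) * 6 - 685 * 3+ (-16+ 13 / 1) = -164400.09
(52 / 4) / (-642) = -13 / 642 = -0.02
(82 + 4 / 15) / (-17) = -1234 / 255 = -4.84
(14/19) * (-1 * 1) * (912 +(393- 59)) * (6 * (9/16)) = -117747/38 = -3098.61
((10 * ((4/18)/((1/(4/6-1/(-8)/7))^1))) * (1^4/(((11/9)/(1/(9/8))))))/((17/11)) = 2300/3213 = 0.72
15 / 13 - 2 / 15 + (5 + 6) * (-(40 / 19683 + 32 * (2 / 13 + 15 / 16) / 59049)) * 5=3363067 / 3838185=0.88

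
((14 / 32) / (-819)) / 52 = -1 / 97344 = -0.00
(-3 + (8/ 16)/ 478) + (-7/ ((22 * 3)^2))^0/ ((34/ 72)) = -14323/ 16252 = -0.88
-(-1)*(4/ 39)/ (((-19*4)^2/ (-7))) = -7/ 56316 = -0.00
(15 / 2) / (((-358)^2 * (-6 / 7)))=-35 / 512656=-0.00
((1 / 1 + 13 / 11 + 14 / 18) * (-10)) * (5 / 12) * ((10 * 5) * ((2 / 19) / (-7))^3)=1465000 / 698733189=0.00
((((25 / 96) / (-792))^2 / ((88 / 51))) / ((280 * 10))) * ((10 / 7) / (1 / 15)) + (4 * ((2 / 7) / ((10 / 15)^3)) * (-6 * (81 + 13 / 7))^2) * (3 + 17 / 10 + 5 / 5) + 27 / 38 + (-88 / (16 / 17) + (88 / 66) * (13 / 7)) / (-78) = 208169543580340265177153 / 38310167627956224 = 5433793.60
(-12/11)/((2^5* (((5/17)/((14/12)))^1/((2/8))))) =-119/3520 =-0.03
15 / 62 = 0.24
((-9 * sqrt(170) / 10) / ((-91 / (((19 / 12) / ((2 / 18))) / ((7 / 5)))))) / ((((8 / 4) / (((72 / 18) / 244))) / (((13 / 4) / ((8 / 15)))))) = 7695 * sqrt(170) / 1530368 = 0.07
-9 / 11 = -0.82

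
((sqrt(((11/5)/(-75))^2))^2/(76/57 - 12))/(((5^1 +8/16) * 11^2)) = -1/8250000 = -0.00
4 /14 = 2 /7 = 0.29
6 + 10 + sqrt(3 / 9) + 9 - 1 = sqrt(3) / 3 + 24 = 24.58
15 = 15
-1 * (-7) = 7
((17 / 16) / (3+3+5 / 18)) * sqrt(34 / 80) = 153 * sqrt(170) / 18080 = 0.11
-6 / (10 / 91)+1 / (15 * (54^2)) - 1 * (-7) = -2082023 / 43740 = -47.60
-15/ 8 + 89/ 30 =131/ 120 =1.09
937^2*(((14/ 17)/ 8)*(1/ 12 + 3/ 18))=6145783/ 272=22594.79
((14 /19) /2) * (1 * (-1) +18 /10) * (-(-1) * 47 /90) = 658 /4275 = 0.15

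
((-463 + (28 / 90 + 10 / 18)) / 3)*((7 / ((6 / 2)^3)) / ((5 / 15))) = -48524 / 405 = -119.81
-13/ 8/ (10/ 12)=-39/ 20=-1.95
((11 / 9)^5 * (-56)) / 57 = -2.68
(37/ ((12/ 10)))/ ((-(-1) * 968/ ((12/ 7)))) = 185/ 3388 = 0.05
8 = 8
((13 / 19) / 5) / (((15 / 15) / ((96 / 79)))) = 1248 / 7505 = 0.17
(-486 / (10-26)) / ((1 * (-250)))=-243 / 2000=-0.12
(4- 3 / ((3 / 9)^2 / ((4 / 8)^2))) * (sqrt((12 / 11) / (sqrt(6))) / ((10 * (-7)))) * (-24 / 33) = -sqrt(11) * 2^(3 / 4) * 3^(1 / 4) / 385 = -0.02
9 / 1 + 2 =11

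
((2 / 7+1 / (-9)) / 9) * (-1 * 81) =-11 / 7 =-1.57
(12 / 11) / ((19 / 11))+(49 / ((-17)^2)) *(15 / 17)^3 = 20180409 / 26977283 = 0.75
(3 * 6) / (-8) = -9 / 4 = -2.25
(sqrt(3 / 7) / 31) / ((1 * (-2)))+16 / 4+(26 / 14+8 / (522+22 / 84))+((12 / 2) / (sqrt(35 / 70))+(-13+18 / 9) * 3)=-4165298 / 153545 - sqrt(21) / 434+6 * sqrt(2)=-18.65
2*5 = 10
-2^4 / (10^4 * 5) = -1 / 3125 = -0.00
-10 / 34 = -5 / 17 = -0.29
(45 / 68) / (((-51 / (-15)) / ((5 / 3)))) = 375 / 1156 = 0.32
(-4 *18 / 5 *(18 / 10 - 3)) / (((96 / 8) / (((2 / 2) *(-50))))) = -72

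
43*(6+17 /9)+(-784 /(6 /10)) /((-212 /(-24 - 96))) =-190991 /477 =-400.40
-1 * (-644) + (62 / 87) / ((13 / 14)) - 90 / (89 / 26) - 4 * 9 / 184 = 2862829037 / 4630314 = 618.28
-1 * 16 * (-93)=1488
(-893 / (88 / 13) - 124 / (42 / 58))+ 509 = 380395 / 1848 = 205.84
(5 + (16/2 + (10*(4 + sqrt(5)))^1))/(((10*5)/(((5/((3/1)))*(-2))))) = -5.02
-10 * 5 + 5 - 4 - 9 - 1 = -59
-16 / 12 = -4 / 3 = -1.33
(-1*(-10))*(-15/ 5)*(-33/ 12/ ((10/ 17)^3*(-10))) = -162129/ 4000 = -40.53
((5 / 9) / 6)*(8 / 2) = 10 / 27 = 0.37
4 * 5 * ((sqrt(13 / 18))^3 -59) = -1167.72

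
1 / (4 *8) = 1 / 32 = 0.03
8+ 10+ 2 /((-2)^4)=145 /8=18.12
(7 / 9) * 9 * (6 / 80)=21 / 40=0.52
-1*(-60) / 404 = 15 / 101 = 0.15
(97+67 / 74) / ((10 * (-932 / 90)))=-65205 / 68968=-0.95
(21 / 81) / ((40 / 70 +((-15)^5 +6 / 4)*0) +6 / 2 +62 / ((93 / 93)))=49 / 12393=0.00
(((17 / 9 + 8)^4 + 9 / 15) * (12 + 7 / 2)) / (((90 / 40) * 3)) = 21960.65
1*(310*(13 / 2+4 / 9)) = 19375 / 9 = 2152.78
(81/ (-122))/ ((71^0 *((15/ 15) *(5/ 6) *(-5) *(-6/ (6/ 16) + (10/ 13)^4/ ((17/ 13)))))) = -9075807/ 896065600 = -0.01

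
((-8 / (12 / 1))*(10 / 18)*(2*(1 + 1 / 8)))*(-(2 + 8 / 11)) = 25 / 11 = 2.27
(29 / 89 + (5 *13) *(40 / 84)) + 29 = 112660 / 1869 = 60.28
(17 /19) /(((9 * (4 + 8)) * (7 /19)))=17 /756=0.02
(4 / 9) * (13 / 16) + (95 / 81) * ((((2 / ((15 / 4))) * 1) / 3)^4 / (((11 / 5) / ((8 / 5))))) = 1057991243 / 2922925500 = 0.36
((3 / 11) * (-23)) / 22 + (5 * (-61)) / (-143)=5813 / 3146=1.85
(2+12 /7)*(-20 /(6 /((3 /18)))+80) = 295.08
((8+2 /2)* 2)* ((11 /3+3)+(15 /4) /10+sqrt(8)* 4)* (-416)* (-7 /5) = 369096 /5+419328* sqrt(2) /5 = 192423.07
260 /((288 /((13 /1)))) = 845 /72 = 11.74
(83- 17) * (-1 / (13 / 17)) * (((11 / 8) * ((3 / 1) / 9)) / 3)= -2057 / 156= -13.19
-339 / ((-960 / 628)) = 17741 / 80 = 221.76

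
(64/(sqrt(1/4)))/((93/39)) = 1664/31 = 53.68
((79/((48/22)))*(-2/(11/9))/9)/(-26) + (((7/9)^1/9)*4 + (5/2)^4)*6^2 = 1418.95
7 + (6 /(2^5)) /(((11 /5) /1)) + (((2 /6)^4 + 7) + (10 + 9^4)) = 93877151 /14256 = 6585.10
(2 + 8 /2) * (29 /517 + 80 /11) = 22734 /517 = 43.97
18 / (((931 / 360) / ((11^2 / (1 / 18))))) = 14113440 / 931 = 15159.44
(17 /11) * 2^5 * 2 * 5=5440 /11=494.55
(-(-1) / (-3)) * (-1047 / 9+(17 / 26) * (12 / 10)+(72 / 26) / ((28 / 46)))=151514 / 4095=37.00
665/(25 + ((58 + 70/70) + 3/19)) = 12635/1599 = 7.90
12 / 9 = 4 / 3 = 1.33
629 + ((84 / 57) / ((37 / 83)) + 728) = 956295 / 703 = 1360.31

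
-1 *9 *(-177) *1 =1593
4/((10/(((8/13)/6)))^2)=16/38025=0.00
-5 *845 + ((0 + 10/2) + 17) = -4203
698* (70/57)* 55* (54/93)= 27374.87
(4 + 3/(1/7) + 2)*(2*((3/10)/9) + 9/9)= 144/5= 28.80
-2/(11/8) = -16/11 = -1.45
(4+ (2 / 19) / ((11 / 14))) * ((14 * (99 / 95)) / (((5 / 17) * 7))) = 29.29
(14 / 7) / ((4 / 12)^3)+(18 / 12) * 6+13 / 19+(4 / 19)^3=436874 / 6859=63.69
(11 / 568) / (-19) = -11 / 10792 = -0.00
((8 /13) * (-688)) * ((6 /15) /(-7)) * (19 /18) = 104576 /4095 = 25.54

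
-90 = -90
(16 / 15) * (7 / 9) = 112 / 135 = 0.83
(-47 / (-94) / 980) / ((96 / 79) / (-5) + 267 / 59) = 4661 / 39121992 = 0.00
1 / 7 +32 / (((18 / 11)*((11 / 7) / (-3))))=-37.19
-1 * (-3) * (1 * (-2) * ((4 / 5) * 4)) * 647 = -62112 / 5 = -12422.40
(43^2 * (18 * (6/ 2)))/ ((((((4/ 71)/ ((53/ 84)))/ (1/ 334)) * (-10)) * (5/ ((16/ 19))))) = -62620083/ 1110550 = -56.39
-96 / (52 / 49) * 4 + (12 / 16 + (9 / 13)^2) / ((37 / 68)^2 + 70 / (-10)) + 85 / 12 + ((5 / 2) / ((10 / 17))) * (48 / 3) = -6013050359 / 20955324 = -286.95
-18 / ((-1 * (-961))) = -18 / 961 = -0.02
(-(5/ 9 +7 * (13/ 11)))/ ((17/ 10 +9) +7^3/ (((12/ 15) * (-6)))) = 0.15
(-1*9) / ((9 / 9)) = -9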